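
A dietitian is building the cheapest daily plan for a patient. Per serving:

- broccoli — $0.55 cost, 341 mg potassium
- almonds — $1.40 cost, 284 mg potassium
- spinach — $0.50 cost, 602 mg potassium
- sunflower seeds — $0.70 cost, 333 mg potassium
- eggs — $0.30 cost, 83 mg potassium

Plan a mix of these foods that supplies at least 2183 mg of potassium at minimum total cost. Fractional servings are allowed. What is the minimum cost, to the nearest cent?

Cost per mg of potassium: spinach $0.0008, broccoli $0.0016, sunflower seeds $0.0021, eggs $0.0036, almonds $0.0049.
With no serving limits, use only spinach: 2183 mg / 602 mg = 3.626 servings × $0.50 = $1.81.

$1.81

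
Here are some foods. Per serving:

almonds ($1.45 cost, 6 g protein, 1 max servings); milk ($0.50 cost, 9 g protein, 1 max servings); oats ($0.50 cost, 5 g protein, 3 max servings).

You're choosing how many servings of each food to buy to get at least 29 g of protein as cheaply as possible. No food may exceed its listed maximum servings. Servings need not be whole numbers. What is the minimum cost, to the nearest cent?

Cost per g of protein: milk $0.0556, oats $0.1000, almonds $0.2417.
Take 1 serving of milk: +9.0 g protein for $0.50 (total $0.50, still need 20.0 g).
Take 3 servings of oats: +15.0 g protein for $1.50 (total $2.00, still need 5.0 g).
Take 0.8333 servings of almonds: +5.0 g protein for $1.21 (total $3.21, still need 0.0 g).
Greedy by cheapest-per-g is optimal for a single linear constraint, so the minimum cost is $3.21.

$3.21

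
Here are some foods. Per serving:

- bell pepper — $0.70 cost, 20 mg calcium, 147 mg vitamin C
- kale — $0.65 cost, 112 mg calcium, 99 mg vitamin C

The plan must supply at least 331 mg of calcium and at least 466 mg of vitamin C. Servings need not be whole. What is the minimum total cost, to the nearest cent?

$2.70

A basic optimal solution has at most two foods positive. Try each food alone and each pair with both targets met exactly.
bell pepper only: max(331/20, 466/147) = 16.55 servings → $11.59.
kale only: max(331/112, 466/99) = 4.707 servings → $3.06.
bell pepper + kale with both tight: 1.341 servings and 2.716 servings → $2.70.
So the least-cost plan costs $2.70.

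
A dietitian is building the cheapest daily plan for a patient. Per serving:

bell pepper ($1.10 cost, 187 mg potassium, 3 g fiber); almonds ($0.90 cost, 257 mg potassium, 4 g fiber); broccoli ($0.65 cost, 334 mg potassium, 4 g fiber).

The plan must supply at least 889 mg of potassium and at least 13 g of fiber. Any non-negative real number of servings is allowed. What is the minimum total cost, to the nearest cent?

bell pepper only: max(889/187, 13/3) = 4.754 servings → $5.23.
almonds only: max(889/257, 13/4) = 3.459 servings → $3.11.
broccoli only: max(889/334, 13/4) = 3.25 servings → $2.11.
bell pepper + almonds: intersection lies outside the first quadrant.
bell pepper + broccoli with both tight: 3.094 servings and 0.9291 servings → $4.01.
almonds + broccoli with both tight: 2.552 servings and 0.6981 servings → $2.75.
Cheapest feasible corner: $2.11.

$2.11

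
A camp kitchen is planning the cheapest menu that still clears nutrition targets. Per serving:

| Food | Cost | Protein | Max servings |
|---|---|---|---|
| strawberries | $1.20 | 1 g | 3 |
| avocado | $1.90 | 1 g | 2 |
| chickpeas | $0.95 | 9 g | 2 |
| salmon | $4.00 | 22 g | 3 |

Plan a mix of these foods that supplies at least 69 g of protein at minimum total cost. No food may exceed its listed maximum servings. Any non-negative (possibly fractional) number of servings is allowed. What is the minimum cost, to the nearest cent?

Cost per g of protein: chickpeas $0.1056, salmon $0.1818, strawberries $1.2000, avocado $1.9000.
Take 2 servings of chickpeas: +18.0 g protein for $1.90 (total $1.90, still need 51.0 g).
Take 2.318 servings of salmon: +51.0 g protein for $9.27 (total $11.17, still need 0.0 g).
Filling from the cheapest source first is optimal under one linear minimum: $11.17.

$11.17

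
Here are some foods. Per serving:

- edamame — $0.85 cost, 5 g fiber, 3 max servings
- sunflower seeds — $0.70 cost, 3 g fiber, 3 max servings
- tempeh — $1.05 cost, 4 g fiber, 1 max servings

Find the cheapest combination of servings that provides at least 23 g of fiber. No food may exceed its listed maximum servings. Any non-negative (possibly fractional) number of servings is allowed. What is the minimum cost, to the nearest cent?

$4.42

Cost per g of fiber: edamame $0.1700, sunflower seeds $0.2333, tempeh $0.2625.
Take 3 servings of edamame: +15.0 g fiber for $2.55 (total $2.55, still need 8.0 g).
Take 2.667 servings of sunflower seeds: +8.0 g fiber for $1.87 (total $4.42, still need 0.0 g).
Filling from the cheapest source first is optimal under one linear minimum: $4.42.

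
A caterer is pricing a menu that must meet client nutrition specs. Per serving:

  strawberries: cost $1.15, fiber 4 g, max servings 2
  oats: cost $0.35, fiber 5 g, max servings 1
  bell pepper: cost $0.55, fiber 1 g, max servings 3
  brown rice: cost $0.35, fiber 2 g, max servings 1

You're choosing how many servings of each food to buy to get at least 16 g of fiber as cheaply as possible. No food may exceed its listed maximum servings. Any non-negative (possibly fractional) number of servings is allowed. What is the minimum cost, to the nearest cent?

Cost per g of fiber: oats $0.0700, brown rice $0.1750, strawberries $0.2875, bell pepper $0.5500.
Take 1 serving of oats: +5.0 g fiber for $0.35 (total $0.35, still need 11.0 g).
Take 1 serving of brown rice: +2.0 g fiber for $0.35 (total $0.70, still need 9.0 g).
Take 2 servings of strawberries: +8.0 g fiber for $2.30 (total $3.00, still need 1.0 g).
Take 1 serving of bell pepper: +1.0 g fiber for $0.55 (total $3.55, still need 0.0 g).
Greedy by cheapest-per-g is optimal for a single linear constraint, so the minimum cost is $3.55.

$3.55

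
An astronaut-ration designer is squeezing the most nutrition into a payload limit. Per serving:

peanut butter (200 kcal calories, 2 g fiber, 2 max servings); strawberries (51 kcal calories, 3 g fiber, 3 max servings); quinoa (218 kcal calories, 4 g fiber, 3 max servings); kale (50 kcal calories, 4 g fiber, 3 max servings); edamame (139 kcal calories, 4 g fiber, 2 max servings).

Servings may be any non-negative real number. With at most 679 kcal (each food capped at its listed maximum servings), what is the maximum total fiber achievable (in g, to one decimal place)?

Fiber per kcal: kale 0.08, strawberries 0.05882, edamame 0.02878, quinoa 0.01835, peanut butter 0.01.
Take 3 servings of kale: uses 150 kcal, +12.0 g fiber (running total 12.0 g).
Take 3 servings of strawberries: uses 153 kcal, +9.0 g fiber (running total 21.0 g).
Take 2 servings of edamame: uses 278 kcal, +8.0 g fiber (running total 29.0 g).
Take 0.4495 servings of quinoa: uses 98 kcal, +1.8 g fiber (running total 30.8 g).
Greedy by best ratio exhausts the calories allowance optimally: 30.8 g.

30.8 g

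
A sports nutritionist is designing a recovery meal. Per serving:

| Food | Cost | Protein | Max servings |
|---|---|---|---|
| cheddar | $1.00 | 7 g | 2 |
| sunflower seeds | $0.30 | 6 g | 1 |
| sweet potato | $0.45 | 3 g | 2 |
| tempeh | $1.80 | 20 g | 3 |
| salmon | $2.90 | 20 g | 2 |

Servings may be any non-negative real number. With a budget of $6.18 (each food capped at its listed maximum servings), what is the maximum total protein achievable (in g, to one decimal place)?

Protein per dollar: sunflower seeds 20, tempeh 11.11, cheddar 7, salmon 6.897, sweet potato 6.667.
Take 1 serving of sunflower seeds: spends $0.30, +6.0 g protein (running total 6.0 g).
Take 3 servings of tempeh: spends $5.40, +60.0 g protein (running total 66.0 g).
Take 0.48 servings of cheddar: spends $0.48, +3.4 g protein (running total 69.4 g).
Greedy by best ratio exhausts the cost allowance optimally: 69.4 g.

69.4 g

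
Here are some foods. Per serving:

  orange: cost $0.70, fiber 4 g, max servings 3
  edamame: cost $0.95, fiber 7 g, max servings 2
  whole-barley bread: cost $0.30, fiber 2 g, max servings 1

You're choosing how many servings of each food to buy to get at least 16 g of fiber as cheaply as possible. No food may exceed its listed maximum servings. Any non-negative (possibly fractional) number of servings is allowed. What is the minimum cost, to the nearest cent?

Cost per g of fiber: edamame $0.1357, whole-barley bread $0.1500, orange $0.1750.
Take 2 servings of edamame: +14.0 g fiber for $1.90 (total $1.90, still need 2.0 g).
Take 1 serving of whole-barley bread: +2.0 g fiber for $0.30 (total $2.20, still need 0.0 g).
Filling from the cheapest source first is optimal under one linear minimum: $2.20.

$2.20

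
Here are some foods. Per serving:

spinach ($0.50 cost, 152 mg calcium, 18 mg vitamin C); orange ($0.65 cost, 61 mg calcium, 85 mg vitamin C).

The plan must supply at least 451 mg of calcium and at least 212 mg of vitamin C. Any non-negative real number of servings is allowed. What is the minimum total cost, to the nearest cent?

Check every corner: each single food scaled to meet both minima, and each pair solved so both constraints bind.
spinach only: max(451/152, 212/18) = 11.78 servings → $5.89.
orange only: max(451/61, 212/85) = 7.393 servings → $4.81.
spinach + orange with both tight: 2.149 servings and 2.039 servings → $2.40.
Cheapest feasible corner: $2.40.

$2.40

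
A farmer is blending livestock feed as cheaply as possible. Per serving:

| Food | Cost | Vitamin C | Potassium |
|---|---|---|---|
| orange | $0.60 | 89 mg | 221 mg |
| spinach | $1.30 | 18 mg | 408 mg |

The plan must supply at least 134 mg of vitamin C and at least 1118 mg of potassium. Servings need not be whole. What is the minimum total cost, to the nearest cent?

For a min-cost LP with two ≥-constraints, a basic feasible solution has at most two positive variables.
orange only: max(134/89, 1118/221) = 5.059 servings → $3.04.
spinach only: max(134/18, 1118/408) = 7.444 servings → $9.68.
orange + spinach with both tight: 1.068 servings and 2.161 servings → $3.45.
So the least-cost plan costs $3.04.

$3.04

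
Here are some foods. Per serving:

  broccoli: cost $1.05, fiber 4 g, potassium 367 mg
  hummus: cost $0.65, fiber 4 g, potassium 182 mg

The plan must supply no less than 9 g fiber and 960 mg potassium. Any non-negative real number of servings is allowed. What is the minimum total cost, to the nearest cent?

This is a tiny linear program; its minimum lies at a vertex of the feasible set. List the vertices and price them.
broccoli only: max(9/4, 960/367) = 2.616 servings → $2.75.
hummus only: max(9/4, 960/182) = 5.275 servings → $3.43.
broccoli + hummus: the both-tight solution has a negative serving — not a feasible corner.
Cheapest feasible corner: $2.75.

$2.75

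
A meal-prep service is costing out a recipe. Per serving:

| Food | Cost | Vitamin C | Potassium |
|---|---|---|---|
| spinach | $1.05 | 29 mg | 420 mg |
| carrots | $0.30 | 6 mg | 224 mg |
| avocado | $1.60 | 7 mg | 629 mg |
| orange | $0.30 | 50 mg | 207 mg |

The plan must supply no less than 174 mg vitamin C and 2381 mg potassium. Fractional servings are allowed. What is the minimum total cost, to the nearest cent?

$3.25

At the optimum either one food covers both requirements or two foods hit both targets exactly; no other combination can be cheaper.
spinach only: max(174/29, 2381/420) = 6 servings → $6.30.
carrots only: max(174/6, 2381/224) = 29 servings → $8.70.
avocado only: max(174/7, 2381/629) = 24.86 servings → $39.77.
orange only: max(174/50, 2381/207) = 11.5 servings → $3.45.
spinach + carrots with both targets exact would need a negative amount; discard.
spinach + avocado with both targets exact would need a negative amount; discard.
spinach + orange with both tight: 5.537 servings and 0.2688 servings → $5.89.
carrots + avocado with both targets exact would need a negative amount; discard.
carrots + orange with both tight: 8.338 servings and 2.479 servings → $3.25.
avocado + orange with both tight: 2.768 servings and 3.093 servings → $5.36.
Cheapest feasible corner: $3.25.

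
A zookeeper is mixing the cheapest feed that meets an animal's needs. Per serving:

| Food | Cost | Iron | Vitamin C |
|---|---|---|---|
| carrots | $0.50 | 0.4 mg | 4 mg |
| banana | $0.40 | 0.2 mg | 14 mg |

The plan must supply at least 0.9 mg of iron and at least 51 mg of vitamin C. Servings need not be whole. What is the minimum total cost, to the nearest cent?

$1.65

At the optimum either one food covers both requirements or two foods hit both targets exactly; no other combination can be cheaper.
carrots only: max(0.9/0.4, 51/4) = 12.75 servings → $6.38.
banana only: max(0.9/0.2, 51/14) = 4.5 servings → $1.80.
carrots + banana with both tight: 0.5 servings and 3.5 servings → $1.65.
Cheapest feasible corner: $1.65.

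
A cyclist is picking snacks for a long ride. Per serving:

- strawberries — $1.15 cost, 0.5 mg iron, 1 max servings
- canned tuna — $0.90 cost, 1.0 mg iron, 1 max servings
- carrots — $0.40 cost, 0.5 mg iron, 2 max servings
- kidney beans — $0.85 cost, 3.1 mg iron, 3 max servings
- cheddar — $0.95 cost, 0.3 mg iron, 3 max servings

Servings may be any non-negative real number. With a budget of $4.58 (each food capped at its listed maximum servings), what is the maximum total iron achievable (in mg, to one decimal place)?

Iron per dollar: kidney beans 3.647, carrots 1.25, canned tuna 1.111, strawberries 0.4348, cheddar 0.3158.
Take 3 servings of kidney beans: spends $2.55, +9.3 mg iron (running total 9.3 mg).
Take 2 servings of carrots: spends $0.80, +1.0 mg iron (running total 10.3 mg).
Take 1 serving of canned tuna: spends $0.90, +1.0 mg iron (running total 11.3 mg).
Take 0.287 servings of strawberries: spends $0.33, +0.1 mg iron (running total 11.4 mg).
Greedy by best ratio exhausts the cost allowance optimally: 11.4 mg.

11.4 mg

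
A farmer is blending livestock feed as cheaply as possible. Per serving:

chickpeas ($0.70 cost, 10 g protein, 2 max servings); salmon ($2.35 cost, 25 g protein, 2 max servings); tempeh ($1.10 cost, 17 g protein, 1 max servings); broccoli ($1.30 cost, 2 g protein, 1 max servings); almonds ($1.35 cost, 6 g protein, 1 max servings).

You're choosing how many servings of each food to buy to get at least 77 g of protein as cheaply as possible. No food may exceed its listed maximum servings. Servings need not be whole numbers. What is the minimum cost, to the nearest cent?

$6.26

Cost per g of protein: tempeh $0.0647, chickpeas $0.0700, salmon $0.0940, almonds $0.2250, broccoli $0.6500.
Take 1 serving of tempeh: +17.0 g protein for $1.10 (total $1.10, still need 60.0 g).
Take 2 servings of chickpeas: +20.0 g protein for $1.40 (total $2.50, still need 40.0 g).
Take 1.6 servings of salmon: +40.0 g protein for $3.76 (total $6.26, still need 0.0 g).
Greedy by cheapest-per-g is optimal for a single linear constraint, so the minimum cost is $6.26.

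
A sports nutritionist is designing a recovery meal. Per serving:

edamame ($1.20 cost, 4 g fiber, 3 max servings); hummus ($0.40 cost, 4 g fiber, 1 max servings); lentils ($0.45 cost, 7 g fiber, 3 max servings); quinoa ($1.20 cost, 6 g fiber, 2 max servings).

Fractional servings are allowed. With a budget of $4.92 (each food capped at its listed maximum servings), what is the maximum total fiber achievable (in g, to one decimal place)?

39.6 g

Fiber per dollar: lentils 15.56, hummus 10, quinoa 5, edamame 3.333.
Take 3 servings of lentils: spends $1.35, +21.0 g fiber (running total 21.0 g).
Take 1 serving of hummus: spends $0.40, +4.0 g fiber (running total 25.0 g).
Take 2 servings of quinoa: spends $2.40, +12.0 g fiber (running total 37.0 g).
Take 0.6417 servings of edamame: spends $0.77, +2.6 g fiber (running total 39.6 g).
Greedy by best ratio exhausts the cost allowance optimally: 39.6 g.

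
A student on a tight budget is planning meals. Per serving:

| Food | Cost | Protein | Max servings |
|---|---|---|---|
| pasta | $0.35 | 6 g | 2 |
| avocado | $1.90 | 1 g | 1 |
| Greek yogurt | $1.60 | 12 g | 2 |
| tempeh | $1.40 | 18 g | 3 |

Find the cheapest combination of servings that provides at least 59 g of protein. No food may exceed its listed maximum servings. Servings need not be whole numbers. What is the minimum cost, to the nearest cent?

$4.36

Cost per g of protein: pasta $0.0583, tempeh $0.0778, Greek yogurt $0.1333, avocado $1.9000.
Take 2 servings of pasta: +12.0 g protein for $0.70 (total $0.70, still need 47.0 g).
Take 2.611 servings of tempeh: +47.0 g protein for $3.66 (total $4.36, still need 0.0 g).
Filling from the cheapest source first is optimal under one linear minimum: $4.36.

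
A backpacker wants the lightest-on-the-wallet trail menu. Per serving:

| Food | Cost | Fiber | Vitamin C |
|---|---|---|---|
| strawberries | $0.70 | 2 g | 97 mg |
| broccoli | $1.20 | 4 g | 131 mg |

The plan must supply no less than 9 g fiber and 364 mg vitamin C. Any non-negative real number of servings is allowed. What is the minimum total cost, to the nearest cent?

$2.92

A basic optimal solution has at most two foods positive. Try each food alone and each pair with both targets met exactly.
strawberries only: max(9/2, 364/97) = 4.5 servings → $3.15.
broccoli only: max(9/4, 364/131) = 2.779 servings → $3.33.
strawberries + broccoli with both tight: 2.198 servings and 1.151 servings → $2.92.
Cheapest feasible corner: $2.92.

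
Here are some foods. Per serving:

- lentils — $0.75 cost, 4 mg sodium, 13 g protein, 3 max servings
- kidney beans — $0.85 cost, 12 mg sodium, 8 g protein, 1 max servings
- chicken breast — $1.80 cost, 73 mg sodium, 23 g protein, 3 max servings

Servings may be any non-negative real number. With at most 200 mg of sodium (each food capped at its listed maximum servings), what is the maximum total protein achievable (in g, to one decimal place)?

Protein per mg sodium: lentils 3.25, kidney beans 0.6667, chicken breast 0.3151.
Take 3 servings of lentils: uses 12 mg sodium, +39.0 g protein (running total 39.0 g).
Take 1 serving of kidney beans: uses 12 mg sodium, +8.0 g protein (running total 47.0 g).
Take 2.411 servings of chicken breast: uses 176 mg sodium, +55.5 g protein (running total 102.5 g).
Filling greedily by protein-per-mg sodium is optimal for one linear limit, giving 102.5 g.

102.5 g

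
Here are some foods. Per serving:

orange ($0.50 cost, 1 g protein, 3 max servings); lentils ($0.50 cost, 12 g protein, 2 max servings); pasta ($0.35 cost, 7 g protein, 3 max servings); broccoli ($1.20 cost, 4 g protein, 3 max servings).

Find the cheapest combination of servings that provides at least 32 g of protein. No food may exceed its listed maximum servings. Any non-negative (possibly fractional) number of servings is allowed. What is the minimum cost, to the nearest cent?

$1.40

Cost per g of protein: lentils $0.0417, pasta $0.0500, broccoli $0.3000, orange $0.5000.
Take 2 servings of lentils: +24.0 g protein for $1.00 (total $1.00, still need 8.0 g).
Take 1.143 servings of pasta: +8.0 g protein for $0.40 (total $1.40, still need 0.0 g).
Filling from the cheapest source first is optimal under one linear minimum: $1.40.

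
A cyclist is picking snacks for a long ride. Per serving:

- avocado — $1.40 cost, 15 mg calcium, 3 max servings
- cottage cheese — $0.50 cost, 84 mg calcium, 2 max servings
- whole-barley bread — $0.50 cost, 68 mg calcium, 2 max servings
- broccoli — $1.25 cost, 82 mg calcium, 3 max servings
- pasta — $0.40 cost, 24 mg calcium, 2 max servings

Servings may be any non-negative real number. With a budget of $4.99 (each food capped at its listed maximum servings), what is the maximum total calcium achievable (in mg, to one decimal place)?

Calcium per dollar: cottage cheese 168, whole-barley bread 136, broccoli 65.6, pasta 60, avocado 10.71.
Take 2 servings of cottage cheese: spends $1.00, +168.0 mg calcium (running total 168.0 mg).
Take 2 servings of whole-barley bread: spends $1.00, +136.0 mg calcium (running total 304.0 mg).
Take 2.392 servings of broccoli: spends $2.99, +196.1 mg calcium (running total 500.1 mg).
Filling greedily by calcium-per-dollar is optimal for one linear limit, giving 500.1 mg.

500.1 mg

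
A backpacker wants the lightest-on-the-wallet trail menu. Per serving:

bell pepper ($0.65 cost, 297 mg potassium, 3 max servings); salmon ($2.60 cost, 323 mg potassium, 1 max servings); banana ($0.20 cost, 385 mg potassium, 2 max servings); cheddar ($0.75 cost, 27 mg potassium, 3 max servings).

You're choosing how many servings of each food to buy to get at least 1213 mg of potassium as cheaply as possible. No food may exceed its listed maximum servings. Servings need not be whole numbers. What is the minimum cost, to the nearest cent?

$1.37

Cost per mg of potassium: banana $0.0005, bell pepper $0.0022, salmon $0.0080, cheddar $0.0278.
Take 2 servings of banana: +770.0 mg potassium for $0.40 (total $0.40, still need 443.0 mg).
Take 1.492 servings of bell pepper: +443.0 mg potassium for $0.97 (total $1.37, still need 0.0 mg).
Greedy by cheapest-per-mg is optimal for a single linear constraint, so the minimum cost is $1.37.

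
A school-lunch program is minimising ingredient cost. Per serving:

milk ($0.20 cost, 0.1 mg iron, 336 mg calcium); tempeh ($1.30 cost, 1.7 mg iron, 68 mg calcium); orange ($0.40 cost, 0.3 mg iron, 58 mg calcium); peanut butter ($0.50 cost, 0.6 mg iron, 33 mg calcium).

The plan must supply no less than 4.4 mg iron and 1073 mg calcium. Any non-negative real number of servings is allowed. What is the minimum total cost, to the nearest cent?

An LP optimum is at a vertex; with two nutrient constraints at most two foods are used. Check each candidate.
milk only: max(4.4/0.1, 1073/336) = 44 servings → $8.80.
tempeh only: max(4.4/1.7, 1073/68) = 15.78 servings → $20.51.
orange only: max(4.4/0.3, 1073/58) = 18.5 servings → $7.40.
peanut butter only: max(4.4/0.6, 1073/33) = 32.52 servings → $16.26.
milk + tempeh with both tight: 2.702 servings and 2.429 servings → $3.70.
milk + orange with both tight: 0.7021 servings and 14.43 servings → $5.91.
milk + peanut butter with both tight: 2.514 servings and 6.914 servings → $3.96.
tempeh + orange with both targets exact would need a negative amount; discard.
tempeh + peanut butter: the both-tight solution has a negative serving — not a feasible corner.
orange + peanut butter: intersection lies outside the first quadrant.
The minimum over all feasible corners is $3.70.

$3.70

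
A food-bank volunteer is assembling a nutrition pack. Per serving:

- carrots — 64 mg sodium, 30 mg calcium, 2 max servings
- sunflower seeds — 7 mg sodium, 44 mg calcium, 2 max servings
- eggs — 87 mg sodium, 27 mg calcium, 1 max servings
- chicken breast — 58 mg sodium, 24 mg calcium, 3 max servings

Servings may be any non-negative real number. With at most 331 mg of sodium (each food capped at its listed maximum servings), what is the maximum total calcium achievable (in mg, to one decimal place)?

Calcium per mg sodium: sunflower seeds 6.286, carrots 0.4688, chicken breast 0.4138, eggs 0.3103.
Take 2 servings of sunflower seeds: uses 14 mg sodium, +88.0 mg calcium (running total 88.0 mg).
Take 2 servings of carrots: uses 128 mg sodium, +60.0 mg calcium (running total 148.0 mg).
Take 3 servings of chicken breast: uses 174 mg sodium, +72.0 mg calcium (running total 220.0 mg).
Take 0.1724 servings of eggs: uses 15 mg sodium, +4.7 mg calcium (running total 224.7 mg).
Greedy by best ratio exhausts the sodium allowance optimally: 224.7 mg.

224.7 mg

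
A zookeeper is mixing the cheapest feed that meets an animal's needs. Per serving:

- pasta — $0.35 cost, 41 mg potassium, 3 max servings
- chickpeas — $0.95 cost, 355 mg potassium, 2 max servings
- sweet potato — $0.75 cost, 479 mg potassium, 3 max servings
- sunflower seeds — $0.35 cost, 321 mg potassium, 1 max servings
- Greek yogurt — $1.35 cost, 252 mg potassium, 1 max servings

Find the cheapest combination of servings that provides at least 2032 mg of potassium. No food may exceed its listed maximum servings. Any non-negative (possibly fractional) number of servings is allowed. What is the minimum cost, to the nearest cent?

$3.33

Cost per mg of potassium: sunflower seeds $0.0011, sweet potato $0.0016, chickpeas $0.0027, Greek yogurt $0.0054, pasta $0.0085.
Take 1 serving of sunflower seeds: +321.0 mg potassium for $0.35 (total $0.35, still need 1711.0 mg).
Take 3 servings of sweet potato: +1437.0 mg potassium for $2.25 (total $2.60, still need 274.0 mg).
Take 0.7718 servings of chickpeas: +274.0 mg potassium for $0.73 (total $3.33, still need 0.0 mg).
Filling from the cheapest source first is optimal under one linear minimum: $3.33.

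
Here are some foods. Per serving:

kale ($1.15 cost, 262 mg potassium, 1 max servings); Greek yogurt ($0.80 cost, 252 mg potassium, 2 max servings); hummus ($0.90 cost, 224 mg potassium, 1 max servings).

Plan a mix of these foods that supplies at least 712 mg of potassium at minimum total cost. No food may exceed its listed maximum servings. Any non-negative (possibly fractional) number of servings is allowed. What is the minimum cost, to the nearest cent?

Cost per mg of potassium: Greek yogurt $0.0032, hummus $0.0040, kale $0.0044.
Take 2 servings of Greek yogurt: +504.0 mg potassium for $1.60 (total $1.60, still need 208.0 mg).
Take 0.9286 servings of hummus: +208.0 mg potassium for $0.84 (total $2.44, still need 0.0 mg).
Greedy by cheapest-per-mg is optimal for a single linear constraint, so the minimum cost is $2.44.

$2.44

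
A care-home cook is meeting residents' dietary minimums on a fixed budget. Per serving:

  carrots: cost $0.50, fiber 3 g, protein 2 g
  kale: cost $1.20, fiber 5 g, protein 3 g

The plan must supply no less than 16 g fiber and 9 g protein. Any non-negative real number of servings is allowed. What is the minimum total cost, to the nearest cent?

Compare the cost at each extreme point of the feasible region.
carrots only: max(16/3, 9/2) = 5.333 servings → $2.67.
kale only: max(16/5, 9/3) = 3.2 servings → $3.84.
carrots + kale: intersection lies outside the first quadrant.
So the least-cost plan costs $2.67.

$2.67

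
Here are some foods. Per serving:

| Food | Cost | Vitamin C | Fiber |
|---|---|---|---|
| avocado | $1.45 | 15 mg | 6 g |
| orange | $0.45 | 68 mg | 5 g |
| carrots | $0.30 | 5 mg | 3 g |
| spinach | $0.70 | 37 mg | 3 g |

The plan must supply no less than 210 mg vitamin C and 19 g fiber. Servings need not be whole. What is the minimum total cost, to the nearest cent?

The cheapest plan sits at a corner of the feasible region — with two constraints it uses at most two foods.
avocado only: max(210/15, 19/6) = 14 servings → $20.30.
orange only: max(210/68, 19/5) = 3.8 servings → $1.71.
carrots only: max(210/5, 19/3) = 42 servings → $12.60.
spinach only: max(210/37, 19/3) = 6.333 servings → $4.43.
avocado + orange with both tight: 0.7267 servings and 2.928 servings → $2.37.
avocado + carrots with both targets exact would need a negative amount; discard.
avocado + spinach with both tight: 0.4124 servings and 5.508 servings → $4.45.
orange + carrots with both tight: 2.989 servings and 1.352 servings → $1.75.
orange + spinach with both targets exact would need a negative amount; discard.
carrots + spinach with both tight: 0.7604 servings and 5.573 servings → $4.13.
So the least-cost plan costs $1.71.

$1.71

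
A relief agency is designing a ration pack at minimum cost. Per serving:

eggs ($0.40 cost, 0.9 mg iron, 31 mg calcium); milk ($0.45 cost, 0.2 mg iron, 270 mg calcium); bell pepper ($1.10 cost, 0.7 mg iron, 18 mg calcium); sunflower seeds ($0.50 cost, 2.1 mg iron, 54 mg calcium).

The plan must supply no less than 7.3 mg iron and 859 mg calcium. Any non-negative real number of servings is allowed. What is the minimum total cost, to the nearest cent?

$2.76

eggs only: max(7.3/0.9, 859/31) = 27.71 servings → $11.08.
milk only: max(7.3/0.2, 859/270) = 36.5 servings → $16.43.
bell pepper only: max(7.3/0.7, 859/18) = 47.72 servings → $52.49.
sunflower seeds only: max(7.3/2.1, 859/54) = 15.91 servings → $7.95.
eggs + milk with both tight: 7.598 servings and 2.309 servings → $4.08.
eggs + bell pepper: the both-tight solution has a negative serving — not a feasible corner.
eggs + sunflower seeds with both targets exact would need a negative amount; discard.
milk + bell pepper with both tight: 2.535 servings and 9.704 servings → $11.82.
milk + sunflower seeds with both tight: 2.535 servings and 3.235 servings → $2.76.
bell pepper + sunflower seeds (both tight): parallel constraints — no distinct corner.
So the least-cost plan costs $2.76.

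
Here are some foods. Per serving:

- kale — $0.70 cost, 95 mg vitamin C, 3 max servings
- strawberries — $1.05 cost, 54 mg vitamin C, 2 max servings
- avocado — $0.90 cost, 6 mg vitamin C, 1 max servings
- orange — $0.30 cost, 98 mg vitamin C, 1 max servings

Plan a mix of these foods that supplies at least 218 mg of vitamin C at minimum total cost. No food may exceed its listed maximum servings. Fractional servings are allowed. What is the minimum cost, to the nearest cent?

$1.18

Cost per mg of vitamin C: orange $0.0031, kale $0.0074, strawberries $0.0194, avocado $0.1500.
Take 1 serving of orange: +98.0 mg vitamin C for $0.30 (total $0.30, still need 120.0 mg).
Take 1.263 servings of kale: +120.0 mg vitamin C for $0.88 (total $1.18, still need 0.0 mg).
Filling from the cheapest source first is optimal under one linear minimum: $1.18.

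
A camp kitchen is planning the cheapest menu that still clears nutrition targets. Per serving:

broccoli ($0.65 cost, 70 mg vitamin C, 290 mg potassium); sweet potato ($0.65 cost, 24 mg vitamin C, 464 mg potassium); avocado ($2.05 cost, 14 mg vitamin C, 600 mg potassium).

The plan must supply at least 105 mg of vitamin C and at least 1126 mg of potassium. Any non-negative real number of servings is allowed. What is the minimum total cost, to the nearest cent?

$1.78

With two linear requirements the optimum uses one or two foods; enumerate the corners.
broccoli only: max(105/70, 1126/290) = 3.883 servings → $2.52.
sweet potato only: max(105/24, 1126/464) = 4.375 servings → $2.84.
avocado only: max(105/14, 1126/600) = 7.5 servings → $15.38.
broccoli + sweet potato with both tight: 0.8502 servings and 1.895 servings → $1.78.
broccoli + avocado with both tight: 1.245 servings and 1.275 servings → $3.42.
sweet potato + avocado: intersection lies outside the first quadrant.
The minimum over all feasible corners is $1.78.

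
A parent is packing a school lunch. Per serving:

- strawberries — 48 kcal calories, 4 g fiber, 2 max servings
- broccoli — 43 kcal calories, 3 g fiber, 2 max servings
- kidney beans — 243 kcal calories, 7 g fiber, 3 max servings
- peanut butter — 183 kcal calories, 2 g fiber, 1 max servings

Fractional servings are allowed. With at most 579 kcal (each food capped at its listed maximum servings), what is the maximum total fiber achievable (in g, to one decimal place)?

Fiber per kcal: strawberries 0.08333, broccoli 0.06977, kidney beans 0.02881, peanut butter 0.01093.
Take 2 servings of strawberries: uses 96 kcal, +8.0 g fiber (running total 8.0 g).
Take 2 servings of broccoli: uses 86 kcal, +6.0 g fiber (running total 14.0 g).
Take 1.634 servings of kidney beans: uses 397 kcal, +11.4 g fiber (running total 25.4 g).
Greedy by best ratio exhausts the calories allowance optimally: 25.4 g.

25.4 g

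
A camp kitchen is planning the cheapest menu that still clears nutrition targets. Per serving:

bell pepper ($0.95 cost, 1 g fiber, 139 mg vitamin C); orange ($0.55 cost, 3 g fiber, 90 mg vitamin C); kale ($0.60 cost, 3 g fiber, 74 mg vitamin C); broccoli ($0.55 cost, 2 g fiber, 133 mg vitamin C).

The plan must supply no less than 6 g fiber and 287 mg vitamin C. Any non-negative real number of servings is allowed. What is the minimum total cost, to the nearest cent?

With two linear requirements the optimum uses one or two foods; enumerate the corners.
bell pepper only: max(6/1, 287/139) = 6 servings → $5.70.
orange only: max(6/3, 287/90) = 3.189 servings → $1.75.
kale only: max(6/3, 287/74) = 3.878 servings → $2.33.
broccoli only: max(6/2, 287/133) = 3 servings → $1.65.
bell pepper + orange with both tight: 0.9817 servings and 1.673 servings → $1.85.
bell pepper + kale with both tight: 1.216 servings and 1.595 servings → $2.11.
bell pepper + broccoli with both targets exact would need a negative amount; discard.
orange + kale: the both-tight solution has a negative serving — not a feasible corner.
orange + broccoli with both tight: 1.023 servings and 1.466 servings → $1.37.
kale + broccoli with both tight: 0.8924 servings and 1.661 servings → $1.45.
Cheapest feasible corner: $1.37.

$1.37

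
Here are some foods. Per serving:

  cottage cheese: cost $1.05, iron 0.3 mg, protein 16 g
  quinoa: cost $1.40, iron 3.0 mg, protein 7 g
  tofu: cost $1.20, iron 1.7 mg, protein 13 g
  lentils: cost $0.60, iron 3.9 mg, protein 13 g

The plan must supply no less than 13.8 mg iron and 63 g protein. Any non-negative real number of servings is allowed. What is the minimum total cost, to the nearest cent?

$2.91

With two linear requirements the optimum uses one or two foods; enumerate the corners.
cottage cheese only: max(13.8/0.3, 63/16) = 46 servings → $48.30.
quinoa only: max(13.8/3.0, 63/7) = 9 servings → $12.60.
tofu only: max(13.8/1.7, 63/13) = 8.118 servings → $9.74.
lentils only: max(13.8/3.9, 63/13) = 4.846 servings → $2.91.
cottage cheese + quinoa with both tight: 2.013 servings and 4.399 servings → $8.27.
cottage cheese + tofu: intersection lies outside the first quadrant.
cottage cheese + lentils with both tight: 1.133 servings and 3.451 servings → $3.26.
quinoa + tofu with both tight: 2.668 servings and 3.41 servings → $7.83.
quinoa + lentils: intersection lies outside the first quadrant.
tofu + lentils with both tight: 2.318 servings and 2.528 servings → $4.30.
Cheapest feasible corner: $2.91.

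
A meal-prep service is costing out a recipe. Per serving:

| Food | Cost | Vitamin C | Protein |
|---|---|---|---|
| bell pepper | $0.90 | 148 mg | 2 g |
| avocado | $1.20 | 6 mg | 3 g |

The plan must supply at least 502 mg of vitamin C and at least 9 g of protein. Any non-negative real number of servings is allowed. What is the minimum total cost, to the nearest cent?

Two binding constraints pin down two serving amounts, so the optimal mix uses at most two foods. The candidates are each food alone (scaled to the tighter of vitamin C/protein) and each pair with both constraints tight.
bell pepper only: max(502/148, 9/2) = 4.5 servings → $4.05.
avocado only: max(502/6, 9/3) = 83.67 servings → $100.40.
bell pepper + avocado with both tight: 3.361 servings and 0.7593 servings → $3.94.
The minimum over all feasible corners is $3.94.

$3.94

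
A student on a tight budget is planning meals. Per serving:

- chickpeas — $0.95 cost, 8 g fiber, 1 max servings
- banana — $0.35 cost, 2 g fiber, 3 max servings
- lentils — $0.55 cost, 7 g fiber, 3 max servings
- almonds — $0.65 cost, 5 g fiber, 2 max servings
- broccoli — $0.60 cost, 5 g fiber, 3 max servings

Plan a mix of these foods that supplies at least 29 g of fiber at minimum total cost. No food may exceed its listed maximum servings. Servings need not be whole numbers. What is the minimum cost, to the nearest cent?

Cost per g of fiber: lentils $0.0786, chickpeas $0.1187, broccoli $0.1200, almonds $0.1300, banana $0.1750.
Take 3 servings of lentils: +21.0 g fiber for $1.65 (total $1.65, still need 8.0 g).
Take 1 serving of chickpeas: +8.0 g fiber for $0.95 (total $2.60, still need 0.0 g).
Filling from the cheapest source first is optimal under one linear minimum: $2.60.

$2.60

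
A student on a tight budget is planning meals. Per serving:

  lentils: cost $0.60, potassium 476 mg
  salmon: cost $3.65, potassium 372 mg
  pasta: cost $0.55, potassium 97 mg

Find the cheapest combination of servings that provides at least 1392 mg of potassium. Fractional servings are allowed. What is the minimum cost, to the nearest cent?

$1.75

Cost per mg of potassium: lentils $0.0013, pasta $0.0057, salmon $0.0098.
With no serving limits, use only lentils: 1392 mg / 476 mg = 2.924 servings × $0.60 = $1.75.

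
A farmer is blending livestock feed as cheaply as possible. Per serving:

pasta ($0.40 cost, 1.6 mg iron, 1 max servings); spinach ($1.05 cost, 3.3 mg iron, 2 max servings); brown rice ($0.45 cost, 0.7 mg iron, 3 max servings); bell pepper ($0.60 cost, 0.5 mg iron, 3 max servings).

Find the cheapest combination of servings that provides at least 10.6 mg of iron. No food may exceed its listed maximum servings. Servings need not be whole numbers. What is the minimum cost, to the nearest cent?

Cost per mg of iron: pasta $0.2500, spinach $0.3182, brown rice $0.6429, bell pepper $1.2000.
Take 1 serving of pasta: +1.6 mg iron for $0.40 (total $0.40, still need 9.0 mg).
Take 2 servings of spinach: +6.6 mg iron for $2.10 (total $2.50, still need 2.4 mg).
Take 3 servings of brown rice: +2.1 mg iron for $1.35 (total $3.85, still need 0.3 mg).
Take 0.6 servings of bell pepper: +0.3 mg iron for $0.36 (total $4.21, still need 0.0 mg).
Filling from the cheapest source first is optimal under one linear minimum: $4.21.

$4.21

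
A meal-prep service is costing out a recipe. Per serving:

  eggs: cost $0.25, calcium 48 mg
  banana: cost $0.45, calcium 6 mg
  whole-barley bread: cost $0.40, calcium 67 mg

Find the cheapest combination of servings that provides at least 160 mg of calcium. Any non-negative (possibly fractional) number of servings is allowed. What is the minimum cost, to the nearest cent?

Cost per mg of calcium: eggs $0.0052, whole-barley bread $0.0060, banana $0.0750.
With no serving limits, use only eggs: 160 mg / 48 mg = 3.333 servings × $0.25 = $0.83.

$0.83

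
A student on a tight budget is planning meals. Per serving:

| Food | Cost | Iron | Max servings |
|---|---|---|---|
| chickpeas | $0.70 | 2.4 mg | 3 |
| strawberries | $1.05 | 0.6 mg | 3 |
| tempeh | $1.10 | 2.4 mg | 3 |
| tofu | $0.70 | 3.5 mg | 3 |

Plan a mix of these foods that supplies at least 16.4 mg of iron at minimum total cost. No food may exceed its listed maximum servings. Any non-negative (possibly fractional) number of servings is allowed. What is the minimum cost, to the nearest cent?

$3.82

Cost per mg of iron: tofu $0.2000, chickpeas $0.2917, tempeh $0.4583, strawberries $1.7500.
Take 3 servings of tofu: +10.5 mg iron for $2.10 (total $2.10, still need 5.9 mg).
Take 2.458 servings of chickpeas: +5.9 mg iron for $1.72 (total $3.82, still need 0.0 mg).
Greedy by cheapest-per-mg is optimal for a single linear constraint, so the minimum cost is $3.82.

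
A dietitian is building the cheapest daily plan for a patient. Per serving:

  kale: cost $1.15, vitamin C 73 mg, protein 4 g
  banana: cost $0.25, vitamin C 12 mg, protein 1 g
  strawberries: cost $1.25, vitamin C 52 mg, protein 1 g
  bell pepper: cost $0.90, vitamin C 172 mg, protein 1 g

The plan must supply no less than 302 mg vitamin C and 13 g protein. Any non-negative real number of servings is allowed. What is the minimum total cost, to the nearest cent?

Compare the cost at each extreme point of the feasible region.
kale only: max(302/73, 13/4) = 4.137 servings → $4.76.
banana only: max(302/12, 13/1) = 25.17 servings → $6.29.
strawberries only: max(302/52, 13/1) = 13 servings → $16.25.
bell pepper only: max(302/172, 13/1) = 13 servings → $11.70.
kale + banana with both targets exact would need a negative amount; discard.
kale + strawberries with both tight: 2.77 servings and 1.919 servings → $5.58.
kale + bell pepper with both tight: 3.145 servings and 0.4211 servings → $4.00.
banana + strawberries with both tight: 9.35 servings and 3.65 servings → $6.90.
banana + bell pepper with both tight: 12.09 servings and 0.9125 servings → $3.84.
strawberries + bell pepper: the both-tight solution has a negative serving — not a feasible corner.
Cheapest feasible corner: $3.84.

$3.84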